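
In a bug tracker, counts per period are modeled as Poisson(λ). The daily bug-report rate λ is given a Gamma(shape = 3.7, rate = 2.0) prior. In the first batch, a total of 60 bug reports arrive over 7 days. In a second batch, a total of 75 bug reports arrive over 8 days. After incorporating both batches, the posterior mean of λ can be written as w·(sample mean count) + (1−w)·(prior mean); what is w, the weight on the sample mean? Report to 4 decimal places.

With a Gamma(shape α, rate β) prior, the Poisson likelihood is conjugate: the posterior is Gamma(α + ΣXᵢ, β + n).
Total number of days: n = 7 + 8 = 15.
Posterior mean = (α₀+S)/(β₀+n) = [n/(β₀+n)]·(S/n) + [β₀/(β₀+n)]·(α₀/β₀), so only n and β₀ enter the weight.
Weight on data w = n/(β₀+n) = 15/(2.0+15) = 15/17.0 = 0.8824.

0.8824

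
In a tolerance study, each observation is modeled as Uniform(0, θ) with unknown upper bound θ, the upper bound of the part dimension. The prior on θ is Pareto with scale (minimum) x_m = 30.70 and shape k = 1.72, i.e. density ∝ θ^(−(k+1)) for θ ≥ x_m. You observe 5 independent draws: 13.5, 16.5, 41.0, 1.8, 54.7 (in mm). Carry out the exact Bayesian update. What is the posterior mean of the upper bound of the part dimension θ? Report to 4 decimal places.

A Pareto(scale x_m, shape k) prior on the upper bound θ of Uniform(0, θ) is conjugate: posterior is Pareto(max(x_m, max xᵢ), k + n).
Sample maximum = 54.7; prior scale x_m = 30.70 → posterior scale = max = 54.70.
Posterior shape = 1.72 + 5 = 6.72.
E[θ|data] = k·x_m/(k−1) = 6.72·54.70/5.72 = 64.2629.

64.2629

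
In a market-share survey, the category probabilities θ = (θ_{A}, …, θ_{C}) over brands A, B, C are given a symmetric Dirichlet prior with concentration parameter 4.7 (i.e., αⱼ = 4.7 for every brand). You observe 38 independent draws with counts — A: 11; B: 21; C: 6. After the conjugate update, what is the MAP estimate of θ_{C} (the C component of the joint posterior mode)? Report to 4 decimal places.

The Dirichlet prior is conjugate to the Multinomial likelihood: each posterior αⱼ = prior αⱼ + observed count nⱼ.
Posterior concentration: (15.7, 25.7, 10.7), total = 52.1.
Joint mode component: (α_{C}−1)/(Σα−K) = 9.7/49.1 = 0.1976.

0.1976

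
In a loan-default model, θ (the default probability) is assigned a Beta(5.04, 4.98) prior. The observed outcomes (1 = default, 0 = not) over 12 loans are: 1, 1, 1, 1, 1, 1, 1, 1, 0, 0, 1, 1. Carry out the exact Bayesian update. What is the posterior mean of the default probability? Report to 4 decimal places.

The Beta prior is conjugate to a Binomial/Bernoulli likelihood; the update adds successes to α and failures to β.
Posterior: Beta(α+k, β+n−k) = Beta(5.04+10, 4.98+2) = Beta(15.04, 6.98).
Posterior mean = α/(α+β) = 15.04/22.02 = 0.6830.

0.6830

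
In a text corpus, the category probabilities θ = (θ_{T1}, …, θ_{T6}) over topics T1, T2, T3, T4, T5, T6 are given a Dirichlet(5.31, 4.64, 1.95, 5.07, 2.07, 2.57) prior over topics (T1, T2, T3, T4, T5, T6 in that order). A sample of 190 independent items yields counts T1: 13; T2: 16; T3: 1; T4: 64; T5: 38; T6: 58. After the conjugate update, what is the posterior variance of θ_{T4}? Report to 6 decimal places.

0.001034

The Dirichlet prior is conjugate to the Multinomial likelihood: each posterior αⱼ = prior αⱼ + observed count nⱼ.
Posterior concentration: (18.31, 20.64, 2.95, 69.07, 40.07, 60.57), total = 211.61.
Var[θ_j] = α_j(Σα−α_j)/((Σα)²(Σα+1)) = 69.07·142.54/(211.61²·212.61) = 0.001034.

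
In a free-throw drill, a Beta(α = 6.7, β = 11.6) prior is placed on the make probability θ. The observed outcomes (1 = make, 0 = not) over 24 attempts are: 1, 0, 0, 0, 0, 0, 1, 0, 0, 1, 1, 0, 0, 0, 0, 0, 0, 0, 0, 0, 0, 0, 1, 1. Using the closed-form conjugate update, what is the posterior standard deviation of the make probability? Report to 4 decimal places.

The Beta prior is conjugate to a Binomial/Bernoulli likelihood; the update adds successes to α and failures to β.
Posterior: Beta(α+k, β+n−k) = Beta(6.7+6, 11.6+18) = Beta(12.7, 29.6).
Var = αβ/((α+β)²(α+β+1)) = 12.7·29.6/(42.3²·43.3) = 0.00485207; SD = √0.00485207 = 0.0697.

0.0697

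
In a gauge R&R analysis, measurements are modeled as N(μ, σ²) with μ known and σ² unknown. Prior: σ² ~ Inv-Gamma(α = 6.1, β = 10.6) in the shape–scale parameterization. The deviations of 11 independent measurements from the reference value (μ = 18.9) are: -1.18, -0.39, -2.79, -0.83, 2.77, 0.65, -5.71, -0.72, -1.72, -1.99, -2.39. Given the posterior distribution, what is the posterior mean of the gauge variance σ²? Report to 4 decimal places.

4.0125

With known mean μ and an Inverse-Gamma(α, β) prior on σ², the Normal likelihood is conjugate: posterior is Inv-Gamma(α + n/2, β + Σ(xᵢ−μ)²/2).
Σ(xᵢ−μ)² = (-1.18)² + (-0.39)² + (-2.79)² + (-0.83)² + (2.77)² + (0.65)² + (-5.71)² + (-0.72)² + (-1.72)² + (-1.99)² + (-2.39)² = 63.8660.
Posterior: Inv-Gamma(6.1 + 11/2, 10.6 + 63.8660/2) = Inv-Gamma(11.60, 42.53300).
E[σ²|data] = β/(α−1) = 42.53300/10.60 = 4.0125.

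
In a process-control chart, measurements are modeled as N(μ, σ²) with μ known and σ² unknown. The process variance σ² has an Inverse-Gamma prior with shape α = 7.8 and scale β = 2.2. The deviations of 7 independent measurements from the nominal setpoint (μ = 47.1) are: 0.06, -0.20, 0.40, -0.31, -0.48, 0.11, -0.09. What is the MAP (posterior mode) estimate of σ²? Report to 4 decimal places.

0.2012

With known mean μ and an Inverse-Gamma(α, β) prior on σ², the Normal likelihood is conjugate: posterior is Inv-Gamma(α + n/2, β + Σ(xᵢ−μ)²/2).
Σ(xᵢ−μ)² = (0.06)² + (-0.20)² + (0.40)² + (-0.31)² + (-0.48)² + (0.11)² + (-0.09)² = 0.5503.
Posterior: Inv-Gamma(7.8 + 7/2, 2.2 + 0.5503/2) = Inv-Gamma(11.30, 2.47515).
Mode = β/(α+1) = 2.47515/12.30 = 0.2012.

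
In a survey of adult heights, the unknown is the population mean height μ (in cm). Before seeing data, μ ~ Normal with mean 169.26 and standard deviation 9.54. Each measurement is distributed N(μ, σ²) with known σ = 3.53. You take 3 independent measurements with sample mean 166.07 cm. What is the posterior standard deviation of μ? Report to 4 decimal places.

For Normal data with known variance σ², a Normal(μ₀, σ₀²) prior on μ is conjugate. Posterior precision = 1/σ₀² + n/σ²; posterior mean is the precision-weighted average of μ₀ and x̄.
σ₀² = 9.54² = 91.0116, σ² = 3.53² = 12.4609; σ² + n·σ₀² = 12.4609 + 3·91.0116 = 285.4957.
Posterior precision = 1/σ₀² + n/σ² = 1/91.0116 + 3/12.4609 = (σ² + n·σ₀²)/(σ₀²σ²) = 285.4957/(91.0116·12.4609); posterior variance σₙ² = σ₀²σ²/(σ² + n·σ₀²) = 91.0116·12.4609/285.4957 = 3.972342.
Posterior SD = √σₙ² = √(91.0116·12.4609/285.4957) = 1.9931.

1.9931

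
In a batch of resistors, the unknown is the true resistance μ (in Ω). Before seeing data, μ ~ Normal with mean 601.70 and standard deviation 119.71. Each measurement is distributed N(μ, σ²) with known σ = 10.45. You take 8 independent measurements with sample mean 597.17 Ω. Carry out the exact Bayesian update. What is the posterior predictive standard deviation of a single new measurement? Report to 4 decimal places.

11.0833

For Normal data with known variance σ², a Normal(μ₀, σ₀²) prior on μ is conjugate. Posterior precision = 1/σ₀² + n/σ²; posterior mean is the precision-weighted average of μ₀ and x̄.
σ₀² = 119.71² = 14330.4841, σ² = 10.45² = 109.2025; σ² + n·σ₀² = 109.2025 + 8·14330.4841 = 114753.0753.
Posterior precision = 1/σ₀² + n/σ² = 1/14330.4841 + 8/109.2025 = (σ² + n·σ₀²)/(σ₀²σ²) = 114753.0753/(14330.4841·109.2025); posterior variance σₙ² = σ₀²σ²/(σ² + n·σ₀²) = 14330.4841·109.2025/114753.0753 = 13.637322.
Predictive variance for one new observation = σₙ² + σ² = 14330.4841·109.2025/114753.0753 + 109.2025 = σ²·(σ₀² + 114753.0753)/114753.0753 = 109.2025·129083.5594/114753.0753 = 122.839822; SD = √(109.2025·129083.5594/114753.0753) = 11.0833.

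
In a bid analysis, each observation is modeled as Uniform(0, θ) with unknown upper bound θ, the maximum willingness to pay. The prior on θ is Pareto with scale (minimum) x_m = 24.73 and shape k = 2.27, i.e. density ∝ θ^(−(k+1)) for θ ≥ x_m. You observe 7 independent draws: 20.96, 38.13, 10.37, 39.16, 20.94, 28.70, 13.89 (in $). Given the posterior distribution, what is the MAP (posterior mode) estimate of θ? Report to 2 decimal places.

39.16

A Pareto(scale x_m, shape k) prior on the upper bound θ of Uniform(0, θ) is conjugate: posterior is Pareto(max(x_m, max xᵢ), k + n).
Sample maximum = 39.16; prior scale x_m = 24.73 → posterior scale = max = 39.16.
Posterior shape = 2.27 + 7 = 9.27.
The Pareto density is decreasing on [x_m, ∞), so the mode is x_m = 39.16.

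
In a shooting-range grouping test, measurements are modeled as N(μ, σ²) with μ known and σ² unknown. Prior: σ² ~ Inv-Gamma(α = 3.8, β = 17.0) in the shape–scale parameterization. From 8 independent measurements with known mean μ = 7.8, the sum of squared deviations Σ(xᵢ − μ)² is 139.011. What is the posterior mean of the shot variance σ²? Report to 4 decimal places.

With known mean μ and an Inverse-Gamma(α, β) prior on σ², the Normal likelihood is conjugate: posterior is Inv-Gamma(α + n/2, β + Σ(xᵢ−μ)²/2).
Posterior: Inv-Gamma(3.8 + 8/2, 17.0 + 139.011/2) = Inv-Gamma(7.80, 86.5055).
E[σ²|data] = β/(α−1) = 86.5055/6.80 = 12.7214.

12.7214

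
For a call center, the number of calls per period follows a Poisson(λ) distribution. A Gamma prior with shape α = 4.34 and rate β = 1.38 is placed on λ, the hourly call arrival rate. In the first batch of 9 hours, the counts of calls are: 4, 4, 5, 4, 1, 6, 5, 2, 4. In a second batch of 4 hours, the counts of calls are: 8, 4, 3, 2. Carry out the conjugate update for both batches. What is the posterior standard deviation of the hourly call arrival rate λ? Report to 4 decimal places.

0.5220

With a Gamma(shape α, rate β) prior, the Poisson likelihood is conjugate: the posterior is Gamma(α + ΣXᵢ, β + n).
Batch 1: sum of counts S = 35 over n = 9 hours.
After batch 1: Gamma(α+S, β+n) = Gamma(4.34+35, 1.38+9) = Gamma(39.34, 10.38).
Batch 2: sum of counts S = 17 over n = 4 hours.
After batch 2: Gamma(α+S, β+n) = Gamma(39.34+17, 10.38+4) = Gamma(56.34, 14.38).
SD = √α/β = √56.34/14.38 = 0.5220.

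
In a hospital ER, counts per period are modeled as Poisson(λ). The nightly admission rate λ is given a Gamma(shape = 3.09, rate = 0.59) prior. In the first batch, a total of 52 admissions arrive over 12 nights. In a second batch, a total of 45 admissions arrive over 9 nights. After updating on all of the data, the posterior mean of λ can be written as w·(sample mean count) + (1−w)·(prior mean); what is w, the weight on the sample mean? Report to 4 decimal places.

0.9727

With a Gamma(shape α, rate β) prior, the Poisson likelihood is conjugate: the posterior is Gamma(α + ΣXᵢ, β + n).
Total number of nights: n = 12 + 9 = 21.
Posterior mean = (α₀+S)/(β₀+n) = [n/(β₀+n)]·(S/n) + [β₀/(β₀+n)]·(α₀/β₀), so only n and β₀ enter the weight.
Weight on data w = n/(β₀+n) = 21/(0.59+21) = 21/21.59 = 0.9727.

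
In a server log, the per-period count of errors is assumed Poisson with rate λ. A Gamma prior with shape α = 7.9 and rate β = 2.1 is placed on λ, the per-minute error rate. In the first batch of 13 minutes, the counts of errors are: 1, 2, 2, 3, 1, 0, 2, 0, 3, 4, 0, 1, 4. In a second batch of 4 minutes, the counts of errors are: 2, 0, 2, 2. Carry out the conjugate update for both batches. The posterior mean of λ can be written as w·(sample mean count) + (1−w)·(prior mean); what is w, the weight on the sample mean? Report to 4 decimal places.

With a Gamma(shape α, rate β) prior, the Poisson likelihood is conjugate: the posterior is Gamma(α + ΣXᵢ, β + n).
Total number of minutes: n = 13 + 4 = 17.
Posterior mean = (α₀+S)/(β₀+n) = [n/(β₀+n)]·(S/n) + [β₀/(β₀+n)]·(α₀/β₀), so only n and β₀ enter the weight.
Weight on data w = n/(β₀+n) = 17/(2.1+17) = 17/19.1 = 0.8901.

0.8901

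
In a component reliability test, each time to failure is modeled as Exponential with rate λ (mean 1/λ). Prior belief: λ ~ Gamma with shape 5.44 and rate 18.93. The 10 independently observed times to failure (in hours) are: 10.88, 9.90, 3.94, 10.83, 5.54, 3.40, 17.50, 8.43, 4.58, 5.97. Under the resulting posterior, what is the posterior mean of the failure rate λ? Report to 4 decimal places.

With a Gamma(shape α, rate β) prior on the exponential rate λ, the posterior after n observations with total T = Σxᵢ is Gamma(α+n, β+T).
Sum of observations T = 80.97 hours; n = 10.
Posterior: Gamma(5.44+10, 18.93+80.97) = Gamma(15.44, 99.90).
Posterior mean of λ = α/β = 15.44/99.90 = 0.1546.

0.1546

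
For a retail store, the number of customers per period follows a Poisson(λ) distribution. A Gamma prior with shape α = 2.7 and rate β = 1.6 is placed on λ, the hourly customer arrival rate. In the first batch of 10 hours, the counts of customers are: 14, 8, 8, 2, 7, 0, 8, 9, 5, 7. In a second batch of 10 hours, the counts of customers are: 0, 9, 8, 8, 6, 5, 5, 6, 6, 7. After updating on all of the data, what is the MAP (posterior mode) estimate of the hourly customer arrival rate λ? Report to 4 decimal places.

With a Gamma(shape α, rate β) prior, the Poisson likelihood is conjugate: the posterior is Gamma(α + ΣXᵢ, β + n).
Batch 1: sum of counts S = 68 over n = 10 hours.
After batch 1: Gamma(α+S, β+n) = Gamma(2.7+68, 1.6+10) = Gamma(70.7, 11.6).
Batch 2: sum of counts S = 60 over n = 10 hours.
After batch 2: Gamma(α+S, β+n) = Gamma(70.7+60, 11.6+10) = Gamma(130.7, 21.6).
Mode of Gamma(α,β) for α≥1 is (α−1)/β = 129.7/21.6 = 6.0046.

6.0046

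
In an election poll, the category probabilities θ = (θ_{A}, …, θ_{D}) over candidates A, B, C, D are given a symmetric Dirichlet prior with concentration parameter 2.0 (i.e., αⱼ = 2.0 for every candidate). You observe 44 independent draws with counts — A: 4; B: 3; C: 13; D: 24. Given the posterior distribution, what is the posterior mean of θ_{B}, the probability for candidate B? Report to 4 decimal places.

0.0962

The Dirichlet prior is conjugate to the Multinomial likelihood: each posterior αⱼ = prior αⱼ + observed count nⱼ.
Posterior concentration: (6.0, 5.0, 15.0, 26.0), total = 52.0.
E[θ_{B}|data] = α_{B}/Σα = 5.0/52.0 = 0.0962.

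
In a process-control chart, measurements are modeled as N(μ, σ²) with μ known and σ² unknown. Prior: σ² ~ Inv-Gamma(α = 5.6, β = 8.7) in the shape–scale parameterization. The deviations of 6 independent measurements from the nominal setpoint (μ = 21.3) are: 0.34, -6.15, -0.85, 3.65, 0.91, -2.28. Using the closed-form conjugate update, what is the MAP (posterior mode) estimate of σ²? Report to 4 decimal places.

3.9276

With known mean μ and an Inverse-Gamma(α, β) prior on σ², the Normal likelihood is conjugate: posterior is Inv-Gamma(α + n/2, β + Σ(xᵢ−μ)²/2).
Σ(xᵢ−μ)² = (0.34)² + (-6.15)² + (-0.85)² + (3.65)² + (0.91)² + (-2.28)² = 58.0096.
Posterior: Inv-Gamma(5.6 + 6/2, 8.7 + 58.0096/2) = Inv-Gamma(8.60, 37.70480).
Mode = β/(α+1) = 37.70480/9.60 = 3.9276.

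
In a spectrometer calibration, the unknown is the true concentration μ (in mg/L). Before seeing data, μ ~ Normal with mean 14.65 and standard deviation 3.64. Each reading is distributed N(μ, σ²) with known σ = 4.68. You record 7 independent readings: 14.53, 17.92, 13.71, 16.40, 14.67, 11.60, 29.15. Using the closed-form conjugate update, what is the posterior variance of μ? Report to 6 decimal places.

2.531174

For Normal data with known variance σ², a Normal(μ₀, σ₀²) prior on μ is conjugate. Posterior precision = 1/σ₀² + n/σ²; posterior mean is the precision-weighted average of μ₀ and x̄.
σ₀² = 3.64² = 13.2496, σ² = 4.68² = 21.9024; σ² + n·σ₀² = 21.9024 + 7·13.2496 = 114.6496.
Posterior precision = 1/σ₀² + n/σ² = 1/13.2496 + 7/21.9024 = (σ² + n·σ₀²)/(σ₀²σ²) = 114.6496/(13.2496·21.9024); posterior variance σₙ² = σ₀²σ²/(σ² + n·σ₀²) = 13.2496·21.9024/114.6496 = 2.531174.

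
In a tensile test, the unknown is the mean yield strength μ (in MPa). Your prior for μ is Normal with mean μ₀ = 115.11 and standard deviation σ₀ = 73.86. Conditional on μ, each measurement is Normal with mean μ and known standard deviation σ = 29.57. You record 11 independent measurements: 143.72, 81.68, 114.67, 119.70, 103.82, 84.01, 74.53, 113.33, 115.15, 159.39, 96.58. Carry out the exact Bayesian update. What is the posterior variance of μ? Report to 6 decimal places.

For Normal data with known variance σ², a Normal(μ₀, σ₀²) prior on μ is conjugate. Posterior precision = 1/σ₀² + n/σ²; posterior mean is the precision-weighted average of μ₀ and x̄.
σ₀² = 73.86² = 5455.2996, σ² = 29.57² = 874.3849; σ² + n·σ₀² = 874.3849 + 11·5455.2996 = 60882.6805.
Posterior precision = 1/σ₀² + n/σ² = 1/5455.2996 + 11/874.3849 = (σ² + n·σ₀²)/(σ₀²σ²) = 60882.6805/(5455.2996·874.3849); posterior variance σₙ² = σ₀²σ²/(σ² + n·σ₀²) = 5455.2996·874.3849/60882.6805 = 78.347924.

78.347924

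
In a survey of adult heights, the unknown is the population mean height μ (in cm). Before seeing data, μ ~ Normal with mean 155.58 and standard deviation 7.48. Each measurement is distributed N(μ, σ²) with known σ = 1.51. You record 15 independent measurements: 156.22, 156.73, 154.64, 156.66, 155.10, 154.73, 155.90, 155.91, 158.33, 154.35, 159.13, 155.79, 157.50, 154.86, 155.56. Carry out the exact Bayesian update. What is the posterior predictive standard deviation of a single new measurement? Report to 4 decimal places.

For Normal data with known variance σ², a Normal(μ₀, σ₀²) prior on μ is conjugate. Posterior precision = 1/σ₀² + n/σ²; posterior mean is the precision-weighted average of μ₀ and x̄.
σ₀² = 7.48² = 55.9504, σ² = 1.51² = 2.2801; σ² + n·σ₀² = 2.2801 + 15·55.9504 = 841.5361.
Posterior precision = 1/σ₀² + n/σ² = 1/55.9504 + 15/2.2801 = (σ² + n·σ₀²)/(σ₀²σ²) = 841.5361/(55.9504·2.2801); posterior variance σₙ² = σ₀²σ²/(σ² + n·σ₀²) = 55.9504·2.2801/841.5361 = 0.151595.
Predictive variance for one new observation = σₙ² + σ² = 55.9504·2.2801/841.5361 + 2.2801 = σ²·(σ₀² + 841.5361)/841.5361 = 2.2801·897.4865/841.5361 = 2.431695; SD = √(2.2801·897.4865/841.5361) = 1.5594.

1.5594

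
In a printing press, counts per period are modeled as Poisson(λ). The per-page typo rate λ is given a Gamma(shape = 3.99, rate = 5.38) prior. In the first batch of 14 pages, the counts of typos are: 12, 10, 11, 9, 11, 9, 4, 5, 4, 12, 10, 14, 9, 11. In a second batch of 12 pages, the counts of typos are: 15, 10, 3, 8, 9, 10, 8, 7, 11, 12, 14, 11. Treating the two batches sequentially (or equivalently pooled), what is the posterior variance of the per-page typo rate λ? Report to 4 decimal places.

0.2569

With a Gamma(shape α, rate β) prior, the Poisson likelihood is conjugate: the posterior is Gamma(α + ΣXᵢ, β + n).
Batch 1: sum of counts S = 131 over n = 14 pages.
After batch 1: Gamma(α+S, β+n) = Gamma(3.99+131, 5.38+14) = Gamma(134.99, 19.38).
Batch 2: sum of counts S = 118 over n = 12 pages.
After batch 2: Gamma(α+S, β+n) = Gamma(134.99+118, 19.38+12) = Gamma(252.99, 31.38).
Var = α/β² = 252.99/31.38² = 0.2569.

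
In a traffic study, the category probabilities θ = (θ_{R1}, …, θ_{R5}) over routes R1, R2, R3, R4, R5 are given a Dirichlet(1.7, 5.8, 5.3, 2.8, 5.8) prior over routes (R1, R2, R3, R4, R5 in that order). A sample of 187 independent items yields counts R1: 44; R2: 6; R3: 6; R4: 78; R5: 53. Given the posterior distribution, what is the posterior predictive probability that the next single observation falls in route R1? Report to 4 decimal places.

The Dirichlet prior is conjugate to the Multinomial likelihood: each posterior αⱼ = prior αⱼ + observed count nⱼ.
Posterior concentration: (45.7, 11.8, 11.3, 80.8, 58.8), total = 208.4.
P(next = R1 | data) = α_{R1}/Σα = 0.2193.

0.2193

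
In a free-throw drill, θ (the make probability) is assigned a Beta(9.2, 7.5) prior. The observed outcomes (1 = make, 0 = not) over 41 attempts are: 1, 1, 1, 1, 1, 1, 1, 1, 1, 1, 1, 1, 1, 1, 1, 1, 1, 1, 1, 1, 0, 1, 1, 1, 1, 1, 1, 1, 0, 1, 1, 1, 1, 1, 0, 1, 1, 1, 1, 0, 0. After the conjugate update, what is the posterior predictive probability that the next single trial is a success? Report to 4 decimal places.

The Beta prior is conjugate to a Binomial/Bernoulli likelihood; the update adds successes to α and failures to β.
Posterior: Beta(α+k, β+n−k) = Beta(9.2+36, 7.5+5) = Beta(45.2, 12.5).
For a single future Bernoulli trial, P(success | data) = α/(α+β) = 0.7834.

0.7834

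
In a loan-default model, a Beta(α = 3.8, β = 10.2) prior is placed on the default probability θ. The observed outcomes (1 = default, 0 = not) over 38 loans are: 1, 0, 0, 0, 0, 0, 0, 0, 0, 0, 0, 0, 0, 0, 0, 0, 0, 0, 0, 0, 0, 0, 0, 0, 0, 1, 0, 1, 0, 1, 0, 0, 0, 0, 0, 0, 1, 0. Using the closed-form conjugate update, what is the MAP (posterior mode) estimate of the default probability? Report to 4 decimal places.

The Beta prior is conjugate to a Binomial/Bernoulli likelihood; the update adds successes to α and failures to β.
Posterior: Beta(α+k, β+n−k) = Beta(3.8+5, 10.2+33) = Beta(8.8, 43.2).
Mode of Beta(a,b) for a,b>1 is (a−1)/(a+b−2) = 7.8/50.0 = 0.1560.

0.1560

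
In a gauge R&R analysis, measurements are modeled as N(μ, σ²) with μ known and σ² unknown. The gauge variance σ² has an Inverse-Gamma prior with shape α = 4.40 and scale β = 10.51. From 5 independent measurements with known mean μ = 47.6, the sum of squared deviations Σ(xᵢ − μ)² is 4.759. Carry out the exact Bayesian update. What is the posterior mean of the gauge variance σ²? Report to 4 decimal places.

With known mean μ and an Inverse-Gamma(α, β) prior on σ², the Normal likelihood is conjugate: posterior is Inv-Gamma(α + n/2, β + Σ(xᵢ−μ)²/2).
Posterior: Inv-Gamma(4.40 + 5/2, 10.51 + 4.759/2) = Inv-Gamma(6.90, 12.8895).
E[σ²|data] = β/(α−1) = 12.8895/5.90 = 2.1847.

2.1847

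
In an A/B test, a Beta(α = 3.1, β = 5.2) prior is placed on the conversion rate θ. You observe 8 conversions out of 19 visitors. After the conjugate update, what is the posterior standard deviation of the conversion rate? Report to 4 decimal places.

The Beta prior is conjugate to a Binomial/Bernoulli likelihood; the update adds successes to α and failures to β.
Posterior: Beta(α+k, β+n−k) = Beta(3.1+8, 5.2+11) = Beta(11.1, 16.2).
Var = αβ/((α+β)²(α+β+1)) = 11.1·16.2/(27.3²·28.3) = 0.00852563; SD = √0.00852563 = 0.0923.

0.0923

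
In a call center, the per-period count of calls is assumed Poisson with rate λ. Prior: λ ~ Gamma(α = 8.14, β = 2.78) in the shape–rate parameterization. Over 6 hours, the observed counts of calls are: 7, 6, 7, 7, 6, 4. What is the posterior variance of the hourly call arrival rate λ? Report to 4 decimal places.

With a Gamma(shape α, rate β) prior, the Poisson likelihood is conjugate: the posterior is Gamma(α + ΣXᵢ, β + n).
Sum of counts S = 37 over n = 6 hours.
Posterior: Gamma(α+S, β+n) = Gamma(8.14+37, 2.78+6) = Gamma(45.14, 8.78).
Var = α/β² = 45.14/8.78² = 0.5856.

0.5856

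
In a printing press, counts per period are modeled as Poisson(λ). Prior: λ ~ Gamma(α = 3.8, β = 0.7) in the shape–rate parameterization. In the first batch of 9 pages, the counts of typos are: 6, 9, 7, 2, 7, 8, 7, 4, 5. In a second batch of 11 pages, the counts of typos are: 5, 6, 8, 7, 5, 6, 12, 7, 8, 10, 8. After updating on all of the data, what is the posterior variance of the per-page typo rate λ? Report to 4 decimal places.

0.3286

With a Gamma(shape α, rate β) prior, the Poisson likelihood is conjugate: the posterior is Gamma(α + ΣXᵢ, β + n).
Batch 1: sum of counts S = 55 over n = 9 pages.
After batch 1: Gamma(α+S, β+n) = Gamma(3.8+55, 0.7+9) = Gamma(58.8, 9.7).
Batch 2: sum of counts S = 82 over n = 11 pages.
After batch 2: Gamma(α+S, β+n) = Gamma(58.8+82, 9.7+11) = Gamma(140.8, 20.7).
Var = α/β² = 140.8/20.7² = 0.3286.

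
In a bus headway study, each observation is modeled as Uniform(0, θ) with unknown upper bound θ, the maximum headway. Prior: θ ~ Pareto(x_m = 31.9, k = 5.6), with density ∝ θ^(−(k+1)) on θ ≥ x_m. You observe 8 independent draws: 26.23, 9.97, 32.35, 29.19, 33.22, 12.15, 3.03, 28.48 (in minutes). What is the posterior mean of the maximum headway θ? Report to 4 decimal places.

A Pareto(scale x_m, shape k) prior on the upper bound θ of Uniform(0, θ) is conjugate: posterior is Pareto(max(x_m, max xᵢ), k + n).
Sample maximum = 33.22; prior scale x_m = 31.9 → posterior scale = max = 33.22.
Posterior shape = 5.6 + 8 = 13.6.
E[θ|data] = k·x_m/(k−1) = 13.6·33.22/12.6 = 35.8565.

35.8565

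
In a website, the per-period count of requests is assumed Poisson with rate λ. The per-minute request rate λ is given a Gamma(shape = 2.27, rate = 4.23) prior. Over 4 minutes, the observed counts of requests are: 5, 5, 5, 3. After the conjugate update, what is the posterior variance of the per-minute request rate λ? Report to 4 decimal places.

0.2993

With a Gamma(shape α, rate β) prior, the Poisson likelihood is conjugate: the posterior is Gamma(α + ΣXᵢ, β + n).
Sum of counts S = 18 over n = 4 minutes.
Posterior: Gamma(α+S, β+n) = Gamma(2.27+18, 4.23+4) = Gamma(20.27, 8.23).
Var = α/β² = 20.27/8.23² = 0.2993.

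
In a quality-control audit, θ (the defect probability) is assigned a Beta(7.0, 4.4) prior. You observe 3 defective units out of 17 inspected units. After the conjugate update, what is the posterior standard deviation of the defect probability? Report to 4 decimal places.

The Beta prior is conjugate to a Binomial/Bernoulli likelihood; the update adds successes to α and failures to β.
Posterior: Beta(α+k, β+n−k) = Beta(7.0+3, 4.4+14) = Beta(10.0, 18.4).
Var = αβ/((α+β)²(α+β+1)) = 10.0·18.4/(28.4²·29.4) = 0.00775950; SD = √0.00775950 = 0.0881.

0.0881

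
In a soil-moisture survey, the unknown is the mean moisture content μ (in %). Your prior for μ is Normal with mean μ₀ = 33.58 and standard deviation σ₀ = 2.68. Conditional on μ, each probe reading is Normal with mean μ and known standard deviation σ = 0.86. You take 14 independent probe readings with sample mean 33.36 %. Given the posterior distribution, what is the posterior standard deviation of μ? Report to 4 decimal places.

0.2290

For Normal data with known variance σ², a Normal(μ₀, σ₀²) prior on μ is conjugate. Posterior precision = 1/σ₀² + n/σ²; posterior mean is the precision-weighted average of μ₀ and x̄.
σ₀² = 2.68² = 7.1824, σ² = 0.86² = 0.7396; σ² + n·σ₀² = 0.7396 + 14·7.1824 = 101.2932.
Posterior precision = 1/σ₀² + n/σ² = 1/7.1824 + 14/0.7396 = (σ² + n·σ₀²)/(σ₀²σ²) = 101.2932/(7.1824·0.7396); posterior variance σₙ² = σ₀²σ²/(σ² + n·σ₀²) = 7.1824·0.7396/101.2932 = 0.052443.
Posterior SD = √σₙ² = √(7.1824·0.7396/101.2932) = 0.2290.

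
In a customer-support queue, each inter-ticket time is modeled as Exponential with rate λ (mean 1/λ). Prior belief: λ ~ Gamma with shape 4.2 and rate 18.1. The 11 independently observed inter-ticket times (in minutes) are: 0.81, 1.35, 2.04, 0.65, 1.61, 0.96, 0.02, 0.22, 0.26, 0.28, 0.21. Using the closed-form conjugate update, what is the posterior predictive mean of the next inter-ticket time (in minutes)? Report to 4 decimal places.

With a Gamma(shape α, rate β) prior on the exponential rate λ, the posterior after n observations with total T = Σxᵢ is Gamma(α+n, β+T).
Sum of observations T = 8.41 minutes; n = 11.
Posterior: Gamma(4.2+11, 18.1+8.41) = Gamma(15.2, 26.51).
The predictive distribution for the next observation is Lomax; its mean is β/(α−1) = 26.51/14.2 = 1.8669.

1.8669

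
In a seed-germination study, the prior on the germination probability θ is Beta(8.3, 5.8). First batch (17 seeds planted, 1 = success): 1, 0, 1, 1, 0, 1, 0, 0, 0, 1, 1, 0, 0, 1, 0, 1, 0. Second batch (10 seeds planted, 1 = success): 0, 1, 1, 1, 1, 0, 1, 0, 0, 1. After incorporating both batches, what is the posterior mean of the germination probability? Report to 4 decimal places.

The Beta prior is conjugate to a Binomial/Bernoulli likelihood; the update adds successes to α and failures to β.
After batch 1: Beta(8.3+8, 5.8+9) = Beta(16.3, 14.8).
After batch 2: Beta(16.3+6, 14.8+4) = Beta(22.3, 18.8).
Posterior mean = α/(α+β) = 22.3/41.1 = 0.5426.

0.5426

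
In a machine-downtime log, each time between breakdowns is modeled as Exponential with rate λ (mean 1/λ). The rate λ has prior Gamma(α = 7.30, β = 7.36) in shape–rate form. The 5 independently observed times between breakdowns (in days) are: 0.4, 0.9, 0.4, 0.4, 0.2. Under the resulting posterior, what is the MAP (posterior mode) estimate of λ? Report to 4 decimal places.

1.1698

With a Gamma(shape α, rate β) prior on the exponential rate λ, the posterior after n observations with total T = Σxᵢ is Gamma(α+n, β+T).
Sum of observations T = 2.3 days; n = 5.
Posterior: Gamma(7.30+5, 7.36+2.3) = Gamma(12.30, 9.66).
Mode = (α−1)/β = 1.1698.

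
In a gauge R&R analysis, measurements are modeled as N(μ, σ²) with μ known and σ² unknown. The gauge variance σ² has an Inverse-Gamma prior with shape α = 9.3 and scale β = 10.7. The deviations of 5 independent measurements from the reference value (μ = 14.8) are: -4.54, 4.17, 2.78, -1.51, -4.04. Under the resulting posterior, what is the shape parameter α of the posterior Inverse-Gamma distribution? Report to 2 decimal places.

11.80

With known mean μ and an Inverse-Gamma(α, β) prior on σ², the Normal likelihood is conjugate: posterior is Inv-Gamma(α + n/2, β + Σ(xᵢ−μ)²/2).
Σ(xᵢ−μ)² = (-4.54)² + (4.17)² + (2.78)² + (-1.51)² + (-4.04)² = 64.3306.
Posterior: Inv-Gamma(9.3 + 5/2, 10.7 + 64.3306/2) = Inv-Gamma(11.80, 42.86530).
Posterior α = 11.80.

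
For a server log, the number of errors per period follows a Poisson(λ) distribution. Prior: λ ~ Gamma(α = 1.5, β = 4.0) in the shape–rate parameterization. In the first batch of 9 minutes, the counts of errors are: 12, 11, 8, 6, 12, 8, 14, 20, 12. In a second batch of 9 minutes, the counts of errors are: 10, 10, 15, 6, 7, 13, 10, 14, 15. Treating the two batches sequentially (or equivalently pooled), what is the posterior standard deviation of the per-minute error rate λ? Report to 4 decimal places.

With a Gamma(shape α, rate β) prior, the Poisson likelihood is conjugate: the posterior is Gamma(α + ΣXᵢ, β + n).
Batch 1: sum of counts S = 103 over n = 9 minutes.
After batch 1: Gamma(α+S, β+n) = Gamma(1.5+103, 4.0+9) = Gamma(104.5, 13.0).
Batch 2: sum of counts S = 100 over n = 9 minutes.
After batch 2: Gamma(α+S, β+n) = Gamma(104.5+100, 13.0+9) = Gamma(204.5, 22.0).
SD = √α/β = √204.5/22.0 = 0.6500.

0.6500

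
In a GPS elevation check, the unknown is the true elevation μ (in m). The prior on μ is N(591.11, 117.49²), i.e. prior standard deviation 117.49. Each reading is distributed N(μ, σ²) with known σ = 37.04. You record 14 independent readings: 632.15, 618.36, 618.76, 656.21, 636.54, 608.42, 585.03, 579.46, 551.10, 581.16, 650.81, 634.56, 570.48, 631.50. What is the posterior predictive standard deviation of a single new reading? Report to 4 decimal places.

38.3310

For Normal data with known variance σ², a Normal(μ₀, σ₀²) prior on μ is conjugate. Posterior precision = 1/σ₀² + n/σ²; posterior mean is the precision-weighted average of μ₀ and x̄.
σ₀² = 117.49² = 13803.9001, σ² = 37.04² = 1371.9616; σ² + n·σ₀² = 1371.9616 + 14·13803.9001 = 194626.563.
Posterior precision = 1/σ₀² + n/σ² = 1/13803.9001 + 14/1371.9616 = (σ² + n·σ₀²)/(σ₀²σ²) = 194626.563/(13803.9001·1371.9616); posterior variance σₙ² = σ₀²σ²/(σ² + n·σ₀²) = 13803.9001·1371.9616/194626.563 = 97.306455.
Predictive variance for one new observation = σₙ² + σ² = 13803.9001·1371.9616/194626.563 + 1371.9616 = σ²·(σ₀² + 194626.563)/194626.563 = 1371.9616·208430.4631/194626.563 = 1469.268055; SD = √(1371.9616·208430.4631/194626.563) = 38.3310.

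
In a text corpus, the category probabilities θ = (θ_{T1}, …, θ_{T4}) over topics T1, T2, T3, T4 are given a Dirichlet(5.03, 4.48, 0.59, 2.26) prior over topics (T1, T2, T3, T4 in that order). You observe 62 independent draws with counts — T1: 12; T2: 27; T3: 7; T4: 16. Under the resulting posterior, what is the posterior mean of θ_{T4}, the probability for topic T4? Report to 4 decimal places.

0.2456

The Dirichlet prior is conjugate to the Multinomial likelihood: each posterior αⱼ = prior αⱼ + observed count nⱼ.
Posterior concentration: (17.03, 31.48, 7.59, 18.26), total = 74.36.
E[θ_{T4}|data] = α_{T4}/Σα = 18.26/74.36 = 0.2456.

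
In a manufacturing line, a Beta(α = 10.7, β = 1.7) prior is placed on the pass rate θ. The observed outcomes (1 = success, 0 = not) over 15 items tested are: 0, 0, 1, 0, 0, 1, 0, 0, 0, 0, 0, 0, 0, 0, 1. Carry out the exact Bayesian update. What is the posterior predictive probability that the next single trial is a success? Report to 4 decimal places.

The Beta prior is conjugate to a Binomial/Bernoulli likelihood; the update adds successes to α and failures to β.
Posterior: Beta(α+k, β+n−k) = Beta(10.7+3, 1.7+12) = Beta(13.7, 13.7).
For a single future Bernoulli trial, P(success | data) = α/(α+β) = 0.5000.

0.5000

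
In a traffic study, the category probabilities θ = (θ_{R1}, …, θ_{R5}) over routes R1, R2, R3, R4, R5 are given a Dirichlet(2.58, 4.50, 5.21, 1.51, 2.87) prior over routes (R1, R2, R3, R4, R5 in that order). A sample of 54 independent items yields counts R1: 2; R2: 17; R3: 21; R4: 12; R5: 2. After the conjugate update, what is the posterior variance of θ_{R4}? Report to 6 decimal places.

0.002157

The Dirichlet prior is conjugate to the Multinomial likelihood: each posterior αⱼ = prior αⱼ + observed count nⱼ.
Posterior concentration: (4.58, 21.50, 26.21, 13.51, 4.87), total = 70.67.
Var[θ_j] = α_j(Σα−α_j)/((Σα)²(Σα+1)) = 13.51·57.16/(70.67²·71.67) = 0.002157.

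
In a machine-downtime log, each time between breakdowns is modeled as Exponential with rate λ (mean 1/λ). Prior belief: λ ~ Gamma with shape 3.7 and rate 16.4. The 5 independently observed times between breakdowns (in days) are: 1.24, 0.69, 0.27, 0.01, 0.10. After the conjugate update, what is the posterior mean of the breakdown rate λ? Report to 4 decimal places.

With a Gamma(shape α, rate β) prior on the exponential rate λ, the posterior after n observations with total T = Σxᵢ is Gamma(α+n, β+T).
Sum of observations T = 2.31 days; n = 5.
Posterior: Gamma(3.7+5, 16.4+2.31) = Gamma(8.7, 18.71).
Posterior mean of λ = α/β = 8.7/18.71 = 0.4650.

0.4650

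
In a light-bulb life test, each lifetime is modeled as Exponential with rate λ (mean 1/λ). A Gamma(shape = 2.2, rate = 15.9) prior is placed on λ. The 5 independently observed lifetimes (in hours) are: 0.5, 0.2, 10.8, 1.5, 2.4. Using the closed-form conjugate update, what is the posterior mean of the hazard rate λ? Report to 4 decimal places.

With a Gamma(shape α, rate β) prior on the exponential rate λ, the posterior after n observations with total T = Σxᵢ is Gamma(α+n, β+T).
Sum of observations T = 15.4 hours; n = 5.
Posterior: Gamma(2.2+5, 15.9+15.4) = Gamma(7.2, 31.3).
Posterior mean of λ = α/β = 7.2/31.3 = 0.2300.

0.2300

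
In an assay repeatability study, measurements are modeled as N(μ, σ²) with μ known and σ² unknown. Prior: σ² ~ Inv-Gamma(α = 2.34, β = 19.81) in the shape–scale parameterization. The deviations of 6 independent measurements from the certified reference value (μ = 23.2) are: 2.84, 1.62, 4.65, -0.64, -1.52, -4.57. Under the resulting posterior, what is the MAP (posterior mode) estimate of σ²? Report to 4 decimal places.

With known mean μ and an Inverse-Gamma(α, β) prior on σ², the Normal likelihood is conjugate: posterior is Inv-Gamma(α + n/2, β + Σ(xᵢ−μ)²/2).
Σ(xᵢ−μ)² = (2.84)² + (1.62)² + (4.65)² + (-0.64)² + (-1.52)² + (-4.57)² = 55.9174.
Posterior: Inv-Gamma(2.34 + 6/2, 19.81 + 55.9174/2) = Inv-Gamma(5.34, 47.76870).
Mode = β/(α+1) = 47.76870/6.34 = 7.5345.

7.5345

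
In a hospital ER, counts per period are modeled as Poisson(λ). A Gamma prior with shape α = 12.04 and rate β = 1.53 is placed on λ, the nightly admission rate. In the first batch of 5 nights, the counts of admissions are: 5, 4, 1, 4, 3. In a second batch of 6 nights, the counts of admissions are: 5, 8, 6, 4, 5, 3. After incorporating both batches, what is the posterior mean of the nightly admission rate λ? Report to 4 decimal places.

With a Gamma(shape α, rate β) prior, the Poisson likelihood is conjugate: the posterior is Gamma(α + ΣXᵢ, β + n).
Batch 1: sum of counts S = 17 over n = 5 nights.
After batch 1: Gamma(α+S, β+n) = Gamma(12.04+17, 1.53+5) = Gamma(29.04, 6.53).
Batch 2: sum of counts S = 31 over n = 6 nights.
After batch 2: Gamma(α+S, β+n) = Gamma(29.04+31, 6.53+6) = Gamma(60.04, 12.53).
Posterior mean = α/β = 60.04/12.53 = 4.7917.

4.7917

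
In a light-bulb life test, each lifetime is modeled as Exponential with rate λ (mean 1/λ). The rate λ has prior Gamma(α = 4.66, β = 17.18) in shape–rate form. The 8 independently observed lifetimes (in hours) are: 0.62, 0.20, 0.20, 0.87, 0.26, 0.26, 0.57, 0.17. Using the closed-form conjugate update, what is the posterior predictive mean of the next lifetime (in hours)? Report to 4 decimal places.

With a Gamma(shape α, rate β) prior on the exponential rate λ, the posterior after n observations with total T = Σxᵢ is Gamma(α+n, β+T).
Sum of observations T = 3.15 hours; n = 8.
Posterior: Gamma(4.66+8, 17.18+3.15) = Gamma(12.66, 20.33).
The predictive distribution for the next observation is Lomax; its mean is β/(α−1) = 20.33/11.66 = 1.7436.

1.7436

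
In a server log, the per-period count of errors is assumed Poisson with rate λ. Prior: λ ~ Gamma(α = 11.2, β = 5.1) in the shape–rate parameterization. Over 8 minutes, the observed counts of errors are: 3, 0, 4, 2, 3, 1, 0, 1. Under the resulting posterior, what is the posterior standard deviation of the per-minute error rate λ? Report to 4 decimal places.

0.3832

With a Gamma(shape α, rate β) prior, the Poisson likelihood is conjugate: the posterior is Gamma(α + ΣXᵢ, β + n).
Sum of counts S = 14 over n = 8 minutes.
Posterior: Gamma(α+S, β+n) = Gamma(11.2+14, 5.1+8) = Gamma(25.2, 13.1).
SD = √α/β = √25.2/13.1 = 0.3832.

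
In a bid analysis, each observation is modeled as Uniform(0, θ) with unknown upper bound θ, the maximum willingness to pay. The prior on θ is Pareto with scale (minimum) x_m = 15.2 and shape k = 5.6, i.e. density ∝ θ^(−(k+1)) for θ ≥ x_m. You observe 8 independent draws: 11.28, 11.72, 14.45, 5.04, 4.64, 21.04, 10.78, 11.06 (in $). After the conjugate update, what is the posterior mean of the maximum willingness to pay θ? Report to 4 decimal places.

A Pareto(scale x_m, shape k) prior on the upper bound θ of Uniform(0, θ) is conjugate: posterior is Pareto(max(x_m, max xᵢ), k + n).
Sample maximum = 21.04; prior scale x_m = 15.2 → posterior scale = max = 21.04.
Posterior shape = 5.6 + 8 = 13.6.
E[θ|data] = k·x_m/(k−1) = 13.6·21.04/12.6 = 22.7098.

22.7098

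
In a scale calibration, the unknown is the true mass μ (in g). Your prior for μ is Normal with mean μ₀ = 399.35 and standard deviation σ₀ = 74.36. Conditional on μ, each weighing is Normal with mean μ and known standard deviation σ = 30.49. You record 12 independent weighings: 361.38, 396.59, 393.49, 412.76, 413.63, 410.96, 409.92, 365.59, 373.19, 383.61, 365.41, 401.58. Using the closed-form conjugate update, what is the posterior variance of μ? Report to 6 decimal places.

76.399609

For Normal data with known variance σ², a Normal(μ₀, σ₀²) prior on μ is conjugate. Posterior precision = 1/σ₀² + n/σ²; posterior mean is the precision-weighted average of μ₀ and x̄.
σ₀² = 74.36² = 5529.4096, σ² = 30.49² = 929.6401; σ² + n·σ₀² = 929.6401 + 12·5529.4096 = 67282.5553.
Posterior precision = 1/σ₀² + n/σ² = 1/5529.4096 + 12/929.6401 = (σ² + n·σ₀²)/(σ₀²σ²) = 67282.5553/(5529.4096·929.6401); posterior variance σₙ² = σ₀²σ²/(σ² + n·σ₀²) = 5529.4096·929.6401/67282.5553 = 76.399609.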